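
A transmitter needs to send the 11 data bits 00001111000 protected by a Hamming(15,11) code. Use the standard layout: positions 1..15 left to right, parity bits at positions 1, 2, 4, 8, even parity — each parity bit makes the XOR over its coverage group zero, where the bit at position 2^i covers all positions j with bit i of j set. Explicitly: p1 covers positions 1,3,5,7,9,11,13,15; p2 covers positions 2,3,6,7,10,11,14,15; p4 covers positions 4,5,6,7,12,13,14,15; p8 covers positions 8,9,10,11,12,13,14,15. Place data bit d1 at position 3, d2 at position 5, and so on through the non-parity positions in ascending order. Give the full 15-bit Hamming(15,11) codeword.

000100001111000

Place data bits at non-power-of-two positions: b3=0, b5=0, b6=0, b7=0, b9=1, b10=1, b11=1, b12=1, b13=0, b14=0, b15=0.
p1 = XOR of data positions {3,5,7,9,11,13,15} = 0⊕0⊕0⊕1⊕1⊕0⊕0 = 0
p2 = XOR of data positions {3,6,7,10,11,14,15} = 0⊕0⊕0⊕1⊕1⊕0⊕0 = 0
p4 = XOR of data positions {5,6,7,12,13,14,15} = 0⊕0⊕0⊕1⊕0⊕0⊕0 = 1
p8 = XOR of data positions {9,10,11,12,13,14,15} = 1⊕1⊕1⊕1⊕0⊕0⊕0 = 0
Codeword b1..b15 = 000100001111000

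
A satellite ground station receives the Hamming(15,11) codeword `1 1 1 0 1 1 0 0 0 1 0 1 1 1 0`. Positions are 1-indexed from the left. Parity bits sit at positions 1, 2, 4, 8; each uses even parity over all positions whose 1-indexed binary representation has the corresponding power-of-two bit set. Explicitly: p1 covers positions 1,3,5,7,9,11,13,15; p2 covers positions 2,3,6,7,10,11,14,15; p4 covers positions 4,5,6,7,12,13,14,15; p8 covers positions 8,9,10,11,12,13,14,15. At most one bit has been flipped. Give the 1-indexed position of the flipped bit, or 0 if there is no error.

s1: b1⊕b3⊕b5⊕b7⊕b9⊕b11⊕b13⊕b15 = 1⊕1⊕1⊕0⊕0⊕0⊕1⊕0 = 0
s2: b2⊕b3⊕b6⊕b7⊕b10⊕b11⊕b14⊕b15 = 1⊕1⊕1⊕0⊕1⊕0⊕1⊕0 = 1
s4: b4⊕b5⊕b6⊕b7⊕b12⊕b13⊕b14⊕b15 = 0⊕1⊕1⊕0⊕1⊕1⊕1⊕0 = 1
s8: b8⊕b9⊕b10⊕b11⊕b12⊕b13⊕b14⊕b15 = 0⊕0⊕1⊕0⊕1⊕1⊕1⊕0 = 0
Syndrome (s8...s1) = 0110 → position 6.

6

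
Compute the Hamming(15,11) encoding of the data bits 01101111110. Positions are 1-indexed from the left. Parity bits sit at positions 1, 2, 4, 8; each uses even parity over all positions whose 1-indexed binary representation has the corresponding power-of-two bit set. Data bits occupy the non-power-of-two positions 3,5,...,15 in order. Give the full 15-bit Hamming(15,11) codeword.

000111001111110

Place data bits at non-power-of-two positions: b3=0, b5=1, b6=1, b7=0, b9=1, b10=1, b11=1, b12=1, b13=1, b14=1, b15=0.
p1 = XOR of data positions {3,5,7,9,11,13,15} = 0⊕1⊕0⊕1⊕1⊕1⊕0 = 0
p2 = XOR of data positions {3,6,7,10,11,14,15} = 0⊕1⊕0⊕1⊕1⊕1⊕0 = 0
p4 = XOR of data positions {5,6,7,12,13,14,15} = 1⊕1⊕0⊕1⊕1⊕1⊕0 = 1
p8 = XOR of data positions {9,10,11,12,13,14,15} = 1⊕1⊕1⊕1⊕1⊕1⊕0 = 0
Codeword b1..b15 = 000111001111110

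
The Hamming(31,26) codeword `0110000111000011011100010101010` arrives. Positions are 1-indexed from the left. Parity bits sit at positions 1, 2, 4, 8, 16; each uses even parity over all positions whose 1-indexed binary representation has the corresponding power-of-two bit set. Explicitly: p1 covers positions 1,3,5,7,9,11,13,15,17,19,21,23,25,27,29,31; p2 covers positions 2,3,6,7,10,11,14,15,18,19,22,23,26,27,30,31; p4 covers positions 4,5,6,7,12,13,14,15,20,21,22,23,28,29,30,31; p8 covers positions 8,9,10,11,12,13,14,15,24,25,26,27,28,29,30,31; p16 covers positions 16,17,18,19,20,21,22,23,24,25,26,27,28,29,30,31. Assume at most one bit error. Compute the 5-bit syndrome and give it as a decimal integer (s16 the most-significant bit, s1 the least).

0

s1: b1⊕b3⊕b5⊕b7⊕b9⊕b11⊕b13⊕b15⊕b17⊕b19⊕b21⊕b23⊕b25⊕b27⊕b29⊕b31 = 0⊕1⊕0⊕0⊕1⊕0⊕0⊕1⊕0⊕1⊕0⊕0⊕0⊕0⊕0⊕0 = 0
s2: b2⊕b3⊕b6⊕b7⊕b10⊕b11⊕b14⊕b15⊕b18⊕b19⊕b22⊕b23⊕b26⊕b27⊕b30⊕b31 = 1⊕1⊕0⊕0⊕1⊕0⊕0⊕1⊕1⊕1⊕0⊕0⊕1⊕0⊕1⊕0 = 0
s4: b4⊕b5⊕b6⊕b7⊕b12⊕b13⊕b14⊕b15⊕b20⊕b21⊕b22⊕b23⊕b28⊕b29⊕b30⊕b31 = 0⊕0⊕0⊕0⊕0⊕0⊕0⊕1⊕1⊕0⊕0⊕0⊕1⊕0⊕1⊕0 = 0
s8: b8⊕b9⊕b10⊕b11⊕b12⊕b13⊕b14⊕b15⊕b24⊕b25⊕b26⊕b27⊕b28⊕b29⊕b30⊕b31 = 1⊕1⊕1⊕0⊕0⊕0⊕0⊕1⊕1⊕0⊕1⊕0⊕1⊕0⊕1⊕0 = 0
s16: b16⊕b17⊕b18⊕b19⊕b20⊕b21⊕b22⊕b23⊕b24⊕b25⊕b26⊕b27⊕b28⊕b29⊕b30⊕b31 = 1⊕0⊕1⊕1⊕1⊕0⊕0⊕0⊕1⊕0⊕1⊕0⊕1⊕0⊕1⊕0 = 0
Syndrome (s16...s1) = 00000 → position 0 (no error).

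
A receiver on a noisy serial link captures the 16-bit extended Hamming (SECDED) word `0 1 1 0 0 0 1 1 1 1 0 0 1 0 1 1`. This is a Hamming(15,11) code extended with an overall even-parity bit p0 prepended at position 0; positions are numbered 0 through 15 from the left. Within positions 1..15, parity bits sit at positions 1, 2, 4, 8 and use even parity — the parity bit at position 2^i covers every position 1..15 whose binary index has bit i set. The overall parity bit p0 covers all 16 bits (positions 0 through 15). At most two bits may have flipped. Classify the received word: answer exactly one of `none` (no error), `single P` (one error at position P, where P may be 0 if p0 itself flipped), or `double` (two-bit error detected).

single 14

s1: b1⊕b3⊕b5⊕b7⊕b9⊕b11⊕b13⊕b15 = 1⊕0⊕0⊕1⊕1⊕0⊕0⊕1 = 0
s2: b2⊕b3⊕b6⊕b7⊕b10⊕b11⊕b14⊕b15 = 1⊕0⊕1⊕1⊕0⊕0⊕1⊕1 = 1
s4: b4⊕b5⊕b6⊕b7⊕b12⊕b13⊕b14⊕b15 = 0⊕0⊕1⊕1⊕1⊕0⊕1⊕1 = 1
s8: b8⊕b9⊕b10⊕b11⊕b12⊕b13⊕b14⊕b15 = 1⊕1⊕0⊕0⊕1⊕0⊕1⊕1 = 1
Syndrome (s8...s1) = 1110 → position 14.
Overall parity (XOR of all 16 bits, including p0): 0⊕1⊕1⊕0⊕0⊕0⊕1⊕1⊕1⊕1⊕0⊕0⊕1⊕0⊕1⊕1 = 1
Overall=1, syndrome position=14 → single-bit error at position 14.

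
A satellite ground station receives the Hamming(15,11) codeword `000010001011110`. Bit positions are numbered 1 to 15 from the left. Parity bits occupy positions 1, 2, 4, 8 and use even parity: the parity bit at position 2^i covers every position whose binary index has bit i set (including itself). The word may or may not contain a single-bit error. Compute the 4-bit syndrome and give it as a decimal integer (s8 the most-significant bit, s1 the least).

8

s1: b1⊕b3⊕b5⊕b7⊕b9⊕b11⊕b13⊕b15 = 0⊕0⊕1⊕0⊕1⊕1⊕1⊕0 = 0
s2: b2⊕b3⊕b6⊕b7⊕b10⊕b11⊕b14⊕b15 = 0⊕0⊕0⊕0⊕0⊕1⊕1⊕0 = 0
s4: b4⊕b5⊕b6⊕b7⊕b12⊕b13⊕b14⊕b15 = 0⊕1⊕0⊕0⊕1⊕1⊕1⊕0 = 0
s8: b8⊕b9⊕b10⊕b11⊕b12⊕b13⊕b14⊕b15 = 0⊕1⊕0⊕1⊕1⊕1⊕1⊕0 = 1
Syndrome (s8...s1) = 1000 → position 8.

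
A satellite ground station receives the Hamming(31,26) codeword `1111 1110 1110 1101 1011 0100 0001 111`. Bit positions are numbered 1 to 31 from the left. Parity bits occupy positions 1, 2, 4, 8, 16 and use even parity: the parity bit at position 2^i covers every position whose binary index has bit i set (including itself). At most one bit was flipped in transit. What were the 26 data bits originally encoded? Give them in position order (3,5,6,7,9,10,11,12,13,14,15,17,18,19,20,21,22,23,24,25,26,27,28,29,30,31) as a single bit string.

11111110110101101000011111

s1: b1⊕b3⊕b5⊕b7⊕b9⊕b11⊕b13⊕b15⊕b17⊕b19⊕b21⊕b23⊕b25⊕b27⊕b29⊕b31 = 1⊕1⊕1⊕1⊕1⊕1⊕1⊕0⊕1⊕1⊕0⊕0⊕0⊕0⊕1⊕1 = 1
s2: b2⊕b3⊕b6⊕b7⊕b10⊕b11⊕b14⊕b15⊕b18⊕b19⊕b22⊕b23⊕b26⊕b27⊕b30⊕b31 = 1⊕1⊕1⊕1⊕1⊕1⊕1⊕0⊕0⊕1⊕1⊕0⊕0⊕0⊕1⊕1 = 1
s4: b4⊕b5⊕b6⊕b7⊕b12⊕b13⊕b14⊕b15⊕b20⊕b21⊕b22⊕b23⊕b28⊕b29⊕b30⊕b31 = 1⊕1⊕1⊕1⊕0⊕1⊕1⊕0⊕1⊕0⊕1⊕0⊕1⊕1⊕1⊕1 = 0
s8: b8⊕b9⊕b10⊕b11⊕b12⊕b13⊕b14⊕b15⊕b24⊕b25⊕b26⊕b27⊕b28⊕b29⊕b30⊕b31 = 0⊕1⊕1⊕1⊕0⊕1⊕1⊕0⊕0⊕0⊕0⊕0⊕1⊕1⊕1⊕1 = 1
s16: b16⊕b17⊕b18⊕b19⊕b20⊕b21⊕b22⊕b23⊕b24⊕b25⊕b26⊕b27⊕b28⊕b29⊕b30⊕b31 = 1⊕1⊕0⊕1⊕1⊕0⊕1⊕0⊕0⊕0⊕0⊕0⊕1⊕1⊕1⊕1 = 1
Syndrome (s16...s1) = 11011 → position 27.
Flip bit 27: corrected codeword = 1111111011101101101101000011111
Data bits at positions 3,5,6,7,9,10,11,12,13,14,15,17,18,19,20,21,22,23,24,25,26,27,28,29,30,31: 11111110110101101000011111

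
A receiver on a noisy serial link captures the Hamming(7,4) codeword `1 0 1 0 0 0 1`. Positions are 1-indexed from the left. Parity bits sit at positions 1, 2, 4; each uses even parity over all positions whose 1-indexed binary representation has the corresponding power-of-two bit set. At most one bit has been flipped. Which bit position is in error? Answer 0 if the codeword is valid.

5

s1: b1⊕b3⊕b5⊕b7 = 1⊕1⊕0⊕1 = 1
s2: b2⊕b3⊕b6⊕b7 = 0⊕1⊕0⊕1 = 0
s4: b4⊕b5⊕b6⊕b7 = 0⊕0⊕0⊕1 = 1
Syndrome (s4...s1) = 101 → position 5.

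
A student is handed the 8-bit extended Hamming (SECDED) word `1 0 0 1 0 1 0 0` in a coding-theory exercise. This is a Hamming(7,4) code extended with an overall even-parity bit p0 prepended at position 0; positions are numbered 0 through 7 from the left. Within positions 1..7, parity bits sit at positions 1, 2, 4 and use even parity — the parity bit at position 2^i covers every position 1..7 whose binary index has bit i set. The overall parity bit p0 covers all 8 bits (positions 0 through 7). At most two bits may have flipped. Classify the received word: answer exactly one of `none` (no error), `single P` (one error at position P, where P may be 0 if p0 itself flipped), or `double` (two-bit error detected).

s1: b1⊕b3⊕b5⊕b7 = 0⊕1⊕1⊕0 = 0
s2: b2⊕b3⊕b6⊕b7 = 0⊕1⊕0⊕0 = 1
s4: b4⊕b5⊕b6⊕b7 = 0⊕1⊕0⊕0 = 1
Syndrome (s4...s1) = 110 → position 6.
Overall parity (XOR of all 8 bits, including p0): 1⊕0⊕0⊕1⊕0⊕1⊕0⊕0 = 1
Overall=1, syndrome position=6 → single-bit error at position 6.

single 6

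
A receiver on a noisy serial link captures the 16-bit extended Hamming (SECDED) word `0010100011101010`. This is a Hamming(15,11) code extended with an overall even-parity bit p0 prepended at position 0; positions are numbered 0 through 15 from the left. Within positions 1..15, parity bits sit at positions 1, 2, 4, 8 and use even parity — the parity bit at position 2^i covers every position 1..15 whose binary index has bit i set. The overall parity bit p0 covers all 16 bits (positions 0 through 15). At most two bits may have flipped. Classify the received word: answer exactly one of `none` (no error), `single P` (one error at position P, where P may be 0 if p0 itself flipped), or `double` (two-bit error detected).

s1: b1⊕b3⊕b5⊕b7⊕b9⊕b11⊕b13⊕b15 = 0⊕0⊕0⊕0⊕1⊕0⊕0⊕0 = 1
s2: b2⊕b3⊕b6⊕b7⊕b10⊕b11⊕b14⊕b15 = 1⊕0⊕0⊕0⊕1⊕0⊕1⊕0 = 1
s4: b4⊕b5⊕b6⊕b7⊕b12⊕b13⊕b14⊕b15 = 1⊕0⊕0⊕0⊕1⊕0⊕1⊕0 = 1
s8: b8⊕b9⊕b10⊕b11⊕b12⊕b13⊕b14⊕b15 = 1⊕1⊕1⊕0⊕1⊕0⊕1⊕0 = 1
Syndrome (s8...s1) = 1111 → position 15.
Overall parity (XOR of all 16 bits, including p0): 0⊕0⊕1⊕0⊕1⊕0⊕0⊕0⊕1⊕1⊕1⊕0⊕1⊕0⊕1⊕0 = 1
Overall=1, syndrome position=15 → single-bit error at position 15.

single 15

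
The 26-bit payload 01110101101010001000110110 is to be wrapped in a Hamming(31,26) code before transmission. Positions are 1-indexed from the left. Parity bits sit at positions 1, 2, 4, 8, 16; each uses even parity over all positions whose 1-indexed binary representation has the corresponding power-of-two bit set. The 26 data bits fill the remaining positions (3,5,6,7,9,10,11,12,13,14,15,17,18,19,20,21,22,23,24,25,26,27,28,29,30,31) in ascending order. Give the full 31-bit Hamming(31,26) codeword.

0101111001011010010001000110110

Place data bits at non-power-of-two positions: b3=0, b5=1, b6=1, b7=1, b9=0, b10=1, b11=0, b12=1, b13=1, b14=0, b15=1, b17=0, b18=1, b19=0, b20=0, b21=0, b22=1, b23=0, b24=0, b25=0, b26=1, b27=1, b28=0, b29=1, b30=1, b31=0.
p1 = XOR of data positions {3,5,7,9,11,13,15,17,19,21,23,25,27,29,31} = 0⊕1⊕1⊕0⊕0⊕1⊕1⊕0⊕0⊕0⊕0⊕0⊕1⊕1⊕0 = 0
p2 = XOR of data positions {3,6,7,10,11,14,15,18,19,22,23,26,27,30,31} = 0⊕1⊕1⊕1⊕0⊕0⊕1⊕1⊕0⊕1⊕0⊕1⊕1⊕1⊕0 = 1
p4 = XOR of data positions {5,6,7,12,13,14,15,20,21,22,23,28,29,30,31} = 1⊕1⊕1⊕1⊕1⊕0⊕1⊕0⊕0⊕1⊕0⊕0⊕1⊕1⊕0 = 1
p8 = XOR of data positions {9,10,11,12,13,14,15,24,25,26,27,28,29,30,31} = 0⊕1⊕0⊕1⊕1⊕0⊕1⊕0⊕0⊕1⊕1⊕0⊕1⊕1⊕0 = 0
p16 = XOR of data positions {17,18,19,20,21,22,23,24,25,26,27,28,29,30,31} = 0⊕1⊕0⊕0⊕0⊕1⊕0⊕0⊕0⊕1⊕1⊕0⊕1⊕1⊕0 = 0
Codeword b1..b31 = 0101111001011010010001000110110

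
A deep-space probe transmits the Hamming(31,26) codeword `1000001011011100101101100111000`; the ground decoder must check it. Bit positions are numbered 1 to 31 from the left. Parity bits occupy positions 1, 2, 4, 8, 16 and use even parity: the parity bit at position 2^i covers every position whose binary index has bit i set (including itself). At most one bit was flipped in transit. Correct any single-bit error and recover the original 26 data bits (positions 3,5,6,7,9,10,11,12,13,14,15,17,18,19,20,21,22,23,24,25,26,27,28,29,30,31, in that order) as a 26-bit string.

s1: b1⊕b3⊕b5⊕b7⊕b9⊕b11⊕b13⊕b15⊕b17⊕b19⊕b21⊕b23⊕b25⊕b27⊕b29⊕b31 = 1⊕0⊕0⊕1⊕1⊕0⊕1⊕0⊕1⊕1⊕0⊕1⊕0⊕1⊕0⊕0 = 0
s2: b2⊕b3⊕b6⊕b7⊕b10⊕b11⊕b14⊕b15⊕b18⊕b19⊕b22⊕b23⊕b26⊕b27⊕b30⊕b31 = 0⊕0⊕0⊕1⊕1⊕0⊕1⊕0⊕0⊕1⊕1⊕1⊕1⊕1⊕0⊕0 = 0
s4: b4⊕b5⊕b6⊕b7⊕b12⊕b13⊕b14⊕b15⊕b20⊕b21⊕b22⊕b23⊕b28⊕b29⊕b30⊕b31 = 0⊕0⊕0⊕1⊕1⊕1⊕1⊕0⊕1⊕0⊕1⊕1⊕1⊕0⊕0⊕0 = 0
s8: b8⊕b9⊕b10⊕b11⊕b12⊕b13⊕b14⊕b15⊕b24⊕b25⊕b26⊕b27⊕b28⊕b29⊕b30⊕b31 = 0⊕1⊕1⊕0⊕1⊕1⊕1⊕0⊕0⊕0⊕1⊕1⊕1⊕0⊕0⊕0 = 0
s16: b16⊕b17⊕b18⊕b19⊕b20⊕b21⊕b22⊕b23⊕b24⊕b25⊕b26⊕b27⊕b28⊕b29⊕b30⊕b31 = 0⊕1⊕0⊕1⊕1⊕0⊕1⊕1⊕0⊕0⊕1⊕1⊕1⊕0⊕0⊕0 = 0
Syndrome (s16...s1) = 00000 → position 0 (no error).
No correction needed.
Data bits at positions 3,5,6,7,9,10,11,12,13,14,15,17,18,19,20,21,22,23,24,25,26,27,28,29,30,31: 00011101110101101100111000

00011101110101101100111000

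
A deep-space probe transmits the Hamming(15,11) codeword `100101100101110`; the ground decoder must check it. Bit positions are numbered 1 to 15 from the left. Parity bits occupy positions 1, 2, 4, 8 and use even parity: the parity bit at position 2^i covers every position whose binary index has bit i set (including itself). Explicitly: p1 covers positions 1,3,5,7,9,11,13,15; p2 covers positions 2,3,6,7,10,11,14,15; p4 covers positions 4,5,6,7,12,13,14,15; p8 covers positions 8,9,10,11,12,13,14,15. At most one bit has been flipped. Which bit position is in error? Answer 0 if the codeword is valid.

1

s1: b1⊕b3⊕b5⊕b7⊕b9⊕b11⊕b13⊕b15 = 1⊕0⊕0⊕1⊕0⊕0⊕1⊕0 = 1
s2: b2⊕b3⊕b6⊕b7⊕b10⊕b11⊕b14⊕b15 = 0⊕0⊕1⊕1⊕1⊕0⊕1⊕0 = 0
s4: b4⊕b5⊕b6⊕b7⊕b12⊕b13⊕b14⊕b15 = 1⊕0⊕1⊕1⊕1⊕1⊕1⊕0 = 0
s8: b8⊕b9⊕b10⊕b11⊕b12⊕b13⊕b14⊕b15 = 0⊕0⊕1⊕0⊕1⊕1⊕1⊕0 = 0
Syndrome (s8...s1) = 0001 → position 1.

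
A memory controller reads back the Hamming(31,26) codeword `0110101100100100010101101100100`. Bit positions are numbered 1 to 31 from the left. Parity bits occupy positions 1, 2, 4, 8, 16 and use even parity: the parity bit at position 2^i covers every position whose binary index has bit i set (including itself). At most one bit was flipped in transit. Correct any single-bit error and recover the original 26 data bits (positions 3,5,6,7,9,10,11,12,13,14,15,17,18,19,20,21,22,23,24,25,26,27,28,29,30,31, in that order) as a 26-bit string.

s1: b1⊕b3⊕b5⊕b7⊕b9⊕b11⊕b13⊕b15⊕b17⊕b19⊕b21⊕b23⊕b25⊕b27⊕b29⊕b31 = 0⊕1⊕1⊕1⊕0⊕1⊕0⊕0⊕0⊕0⊕0⊕1⊕1⊕0⊕1⊕0 = 1
s2: b2⊕b3⊕b6⊕b7⊕b10⊕b11⊕b14⊕b15⊕b18⊕b19⊕b22⊕b23⊕b26⊕b27⊕b30⊕b31 = 1⊕1⊕0⊕1⊕0⊕1⊕1⊕0⊕1⊕0⊕1⊕1⊕1⊕0⊕0⊕0 = 1
s4: b4⊕b5⊕b6⊕b7⊕b12⊕b13⊕b14⊕b15⊕b20⊕b21⊕b22⊕b23⊕b28⊕b29⊕b30⊕b31 = 0⊕1⊕0⊕1⊕0⊕0⊕1⊕0⊕1⊕0⊕1⊕1⊕0⊕1⊕0⊕0 = 1
s8: b8⊕b9⊕b10⊕b11⊕b12⊕b13⊕b14⊕b15⊕b24⊕b25⊕b26⊕b27⊕b28⊕b29⊕b30⊕b31 = 1⊕0⊕0⊕1⊕0⊕0⊕1⊕0⊕0⊕1⊕1⊕0⊕0⊕1⊕0⊕0 = 0
s16: b16⊕b17⊕b18⊕b19⊕b20⊕b21⊕b22⊕b23⊕b24⊕b25⊕b26⊕b27⊕b28⊕b29⊕b30⊕b31 = 0⊕0⊕1⊕0⊕1⊕0⊕1⊕1⊕0⊕1⊕1⊕0⊕0⊕1⊕0⊕0 = 1
Syndrome (s16...s1) = 10111 → position 23.
Flip bit 23: corrected codeword = 0110101100100100010101001100100
Data bits at positions 3,5,6,7,9,10,11,12,13,14,15,17,18,19,20,21,22,23,24,25,26,27,28,29,30,31: 11010010010010101001100100

11010010010010101001100100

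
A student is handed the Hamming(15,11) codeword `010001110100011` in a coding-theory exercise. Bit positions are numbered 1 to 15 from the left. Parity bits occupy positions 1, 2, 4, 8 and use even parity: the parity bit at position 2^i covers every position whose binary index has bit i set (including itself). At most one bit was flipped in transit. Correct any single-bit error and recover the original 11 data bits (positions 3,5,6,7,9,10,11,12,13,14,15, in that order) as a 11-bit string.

00110100011

s1: b1⊕b3⊕b5⊕b7⊕b9⊕b11⊕b13⊕b15 = 0⊕0⊕0⊕1⊕0⊕0⊕0⊕1 = 0
s2: b2⊕b3⊕b6⊕b7⊕b10⊕b11⊕b14⊕b15 = 1⊕0⊕1⊕1⊕1⊕0⊕1⊕1 = 0
s4: b4⊕b5⊕b6⊕b7⊕b12⊕b13⊕b14⊕b15 = 0⊕0⊕1⊕1⊕0⊕0⊕1⊕1 = 0
s8: b8⊕b9⊕b10⊕b11⊕b12⊕b13⊕b14⊕b15 = 1⊕0⊕1⊕0⊕0⊕0⊕1⊕1 = 0
Syndrome (s8...s1) = 0000 → position 0 (no error).
No correction needed.
Data bits at positions 3,5,6,7,9,10,11,12,13,14,15: 00110100011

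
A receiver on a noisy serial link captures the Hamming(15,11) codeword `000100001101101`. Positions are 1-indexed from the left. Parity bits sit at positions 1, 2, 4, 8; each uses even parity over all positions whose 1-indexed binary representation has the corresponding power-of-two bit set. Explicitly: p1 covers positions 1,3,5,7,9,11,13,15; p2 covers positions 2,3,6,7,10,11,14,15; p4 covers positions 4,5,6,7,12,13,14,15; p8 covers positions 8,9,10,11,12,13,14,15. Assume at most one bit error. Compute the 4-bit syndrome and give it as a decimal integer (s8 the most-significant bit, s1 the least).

s1: b1⊕b3⊕b5⊕b7⊕b9⊕b11⊕b13⊕b15 = 0⊕0⊕0⊕0⊕1⊕0⊕1⊕1 = 1
s2: b2⊕b3⊕b6⊕b7⊕b10⊕b11⊕b14⊕b15 = 0⊕0⊕0⊕0⊕1⊕0⊕0⊕1 = 0
s4: b4⊕b5⊕b6⊕b7⊕b12⊕b13⊕b14⊕b15 = 1⊕0⊕0⊕0⊕1⊕1⊕0⊕1 = 0
s8: b8⊕b9⊕b10⊕b11⊕b12⊕b13⊕b14⊕b15 = 0⊕1⊕1⊕0⊕1⊕1⊕0⊕1 = 1
Syndrome (s8...s1) = 1001 → position 9.

9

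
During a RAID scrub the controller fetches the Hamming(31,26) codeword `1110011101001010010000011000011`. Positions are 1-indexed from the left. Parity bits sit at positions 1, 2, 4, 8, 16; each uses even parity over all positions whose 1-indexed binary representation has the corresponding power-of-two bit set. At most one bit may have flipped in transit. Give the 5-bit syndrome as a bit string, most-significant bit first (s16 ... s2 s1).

10011

s1: b1⊕b3⊕b5⊕b7⊕b9⊕b11⊕b13⊕b15⊕b17⊕b19⊕b21⊕b23⊕b25⊕b27⊕b29⊕b31 = 1⊕1⊕0⊕1⊕0⊕0⊕1⊕1⊕0⊕0⊕0⊕0⊕1⊕0⊕0⊕1 = 1
s2: b2⊕b3⊕b6⊕b7⊕b10⊕b11⊕b14⊕b15⊕b18⊕b19⊕b22⊕b23⊕b26⊕b27⊕b30⊕b31 = 1⊕1⊕1⊕1⊕1⊕0⊕0⊕1⊕1⊕0⊕0⊕0⊕0⊕0⊕1⊕1 = 1
s4: b4⊕b5⊕b6⊕b7⊕b12⊕b13⊕b14⊕b15⊕b20⊕b21⊕b22⊕b23⊕b28⊕b29⊕b30⊕b31 = 0⊕0⊕1⊕1⊕0⊕1⊕0⊕1⊕0⊕0⊕0⊕0⊕0⊕0⊕1⊕1 = 0
s8: b8⊕b9⊕b10⊕b11⊕b12⊕b13⊕b14⊕b15⊕b24⊕b25⊕b26⊕b27⊕b28⊕b29⊕b30⊕b31 = 1⊕0⊕1⊕0⊕0⊕1⊕0⊕1⊕1⊕1⊕0⊕0⊕0⊕0⊕1⊕1 = 0
s16: b16⊕b17⊕b18⊕b19⊕b20⊕b21⊕b22⊕b23⊕b24⊕b25⊕b26⊕b27⊕b28⊕b29⊕b30⊕b31 = 0⊕0⊕1⊕0⊕0⊕0⊕0⊕0⊕1⊕1⊕0⊕0⊕0⊕0⊕1⊕1 = 1
Syndrome (s16...s1) = 10011 → position 19.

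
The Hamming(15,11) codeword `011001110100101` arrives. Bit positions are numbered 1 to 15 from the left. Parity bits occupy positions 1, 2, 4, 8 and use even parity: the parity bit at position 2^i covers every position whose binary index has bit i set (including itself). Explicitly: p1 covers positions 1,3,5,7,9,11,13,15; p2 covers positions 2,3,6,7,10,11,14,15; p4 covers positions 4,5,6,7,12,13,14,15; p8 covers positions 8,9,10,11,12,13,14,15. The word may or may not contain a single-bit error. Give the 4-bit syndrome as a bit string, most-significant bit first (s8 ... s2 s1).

s1: b1⊕b3⊕b5⊕b7⊕b9⊕b11⊕b13⊕b15 = 0⊕1⊕0⊕1⊕0⊕0⊕1⊕1 = 0
s2: b2⊕b3⊕b6⊕b7⊕b10⊕b11⊕b14⊕b15 = 1⊕1⊕1⊕1⊕1⊕0⊕0⊕1 = 0
s4: b4⊕b5⊕b6⊕b7⊕b12⊕b13⊕b14⊕b15 = 0⊕0⊕1⊕1⊕0⊕1⊕0⊕1 = 0
s8: b8⊕b9⊕b10⊕b11⊕b12⊕b13⊕b14⊕b15 = 1⊕0⊕1⊕0⊕0⊕1⊕0⊕1 = 0
Syndrome (s8...s1) = 0000 → position 0 (no error).

0000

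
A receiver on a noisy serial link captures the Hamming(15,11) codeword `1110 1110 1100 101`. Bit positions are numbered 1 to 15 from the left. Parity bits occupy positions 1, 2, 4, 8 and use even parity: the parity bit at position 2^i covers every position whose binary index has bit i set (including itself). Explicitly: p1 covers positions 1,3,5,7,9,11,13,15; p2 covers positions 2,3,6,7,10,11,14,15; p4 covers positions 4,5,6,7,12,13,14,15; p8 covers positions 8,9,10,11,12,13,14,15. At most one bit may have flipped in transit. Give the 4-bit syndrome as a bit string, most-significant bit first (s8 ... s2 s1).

0101

s1: b1⊕b3⊕b5⊕b7⊕b9⊕b11⊕b13⊕b15 = 1⊕1⊕1⊕1⊕1⊕0⊕1⊕1 = 1
s2: b2⊕b3⊕b6⊕b7⊕b10⊕b11⊕b14⊕b15 = 1⊕1⊕1⊕1⊕1⊕0⊕0⊕1 = 0
s4: b4⊕b5⊕b6⊕b7⊕b12⊕b13⊕b14⊕b15 = 0⊕1⊕1⊕1⊕0⊕1⊕0⊕1 = 1
s8: b8⊕b9⊕b10⊕b11⊕b12⊕b13⊕b14⊕b15 = 0⊕1⊕1⊕0⊕0⊕1⊕0⊕1 = 0
Syndrome (s8...s1) = 0101 → position 5.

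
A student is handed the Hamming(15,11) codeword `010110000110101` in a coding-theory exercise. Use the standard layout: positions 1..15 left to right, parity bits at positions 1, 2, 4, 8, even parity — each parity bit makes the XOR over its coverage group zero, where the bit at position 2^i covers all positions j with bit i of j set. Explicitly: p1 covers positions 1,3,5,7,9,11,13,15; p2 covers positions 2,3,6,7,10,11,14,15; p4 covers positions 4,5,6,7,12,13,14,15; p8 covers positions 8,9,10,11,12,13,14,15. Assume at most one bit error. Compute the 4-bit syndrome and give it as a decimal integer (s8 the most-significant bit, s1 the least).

s1: b1⊕b3⊕b5⊕b7⊕b9⊕b11⊕b13⊕b15 = 0⊕0⊕1⊕0⊕0⊕1⊕1⊕1 = 0
s2: b2⊕b3⊕b6⊕b7⊕b10⊕b11⊕b14⊕b15 = 1⊕0⊕0⊕0⊕1⊕1⊕0⊕1 = 0
s4: b4⊕b5⊕b6⊕b7⊕b12⊕b13⊕b14⊕b15 = 1⊕1⊕0⊕0⊕0⊕1⊕0⊕1 = 0
s8: b8⊕b9⊕b10⊕b11⊕b12⊕b13⊕b14⊕b15 = 0⊕0⊕1⊕1⊕0⊕1⊕0⊕1 = 0
Syndrome (s8...s1) = 0000 → position 0 (no error).

0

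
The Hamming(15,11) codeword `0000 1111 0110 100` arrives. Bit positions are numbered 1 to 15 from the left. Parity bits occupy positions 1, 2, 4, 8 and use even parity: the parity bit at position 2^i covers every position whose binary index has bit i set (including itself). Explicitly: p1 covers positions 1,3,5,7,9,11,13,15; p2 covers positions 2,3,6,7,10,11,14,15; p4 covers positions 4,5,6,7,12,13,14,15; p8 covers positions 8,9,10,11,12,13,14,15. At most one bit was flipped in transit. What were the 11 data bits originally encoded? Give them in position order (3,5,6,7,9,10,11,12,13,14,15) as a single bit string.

01110110100

s1: b1⊕b3⊕b5⊕b7⊕b9⊕b11⊕b13⊕b15 = 0⊕0⊕1⊕1⊕0⊕1⊕1⊕0 = 0
s2: b2⊕b3⊕b6⊕b7⊕b10⊕b11⊕b14⊕b15 = 0⊕0⊕1⊕1⊕1⊕1⊕0⊕0 = 0
s4: b4⊕b5⊕b6⊕b7⊕b12⊕b13⊕b14⊕b15 = 0⊕1⊕1⊕1⊕0⊕1⊕0⊕0 = 0
s8: b8⊕b9⊕b10⊕b11⊕b12⊕b13⊕b14⊕b15 = 1⊕0⊕1⊕1⊕0⊕1⊕0⊕0 = 0
Syndrome (s8...s1) = 0000 → position 0 (no error).
No correction needed.
Data bits at positions 3,5,6,7,9,10,11,12,13,14,15: 01110110100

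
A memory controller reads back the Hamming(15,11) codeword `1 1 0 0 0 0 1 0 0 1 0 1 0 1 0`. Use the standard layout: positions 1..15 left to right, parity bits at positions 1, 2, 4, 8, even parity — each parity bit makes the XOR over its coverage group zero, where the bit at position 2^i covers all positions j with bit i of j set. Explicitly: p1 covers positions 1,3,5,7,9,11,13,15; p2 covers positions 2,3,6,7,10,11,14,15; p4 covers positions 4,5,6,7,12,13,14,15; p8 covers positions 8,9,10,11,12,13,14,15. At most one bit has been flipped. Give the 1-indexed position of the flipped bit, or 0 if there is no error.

s1: b1⊕b3⊕b5⊕b7⊕b9⊕b11⊕b13⊕b15 = 1⊕0⊕0⊕1⊕0⊕0⊕0⊕0 = 0
s2: b2⊕b3⊕b6⊕b7⊕b10⊕b11⊕b14⊕b15 = 1⊕0⊕0⊕1⊕1⊕0⊕1⊕0 = 0
s4: b4⊕b5⊕b6⊕b7⊕b12⊕b13⊕b14⊕b15 = 0⊕0⊕0⊕1⊕1⊕0⊕1⊕0 = 1
s8: b8⊕b9⊕b10⊕b11⊕b12⊕b13⊕b14⊕b15 = 0⊕0⊕1⊕0⊕1⊕0⊕1⊕0 = 1
Syndrome (s8...s1) = 1100 → position 12.

12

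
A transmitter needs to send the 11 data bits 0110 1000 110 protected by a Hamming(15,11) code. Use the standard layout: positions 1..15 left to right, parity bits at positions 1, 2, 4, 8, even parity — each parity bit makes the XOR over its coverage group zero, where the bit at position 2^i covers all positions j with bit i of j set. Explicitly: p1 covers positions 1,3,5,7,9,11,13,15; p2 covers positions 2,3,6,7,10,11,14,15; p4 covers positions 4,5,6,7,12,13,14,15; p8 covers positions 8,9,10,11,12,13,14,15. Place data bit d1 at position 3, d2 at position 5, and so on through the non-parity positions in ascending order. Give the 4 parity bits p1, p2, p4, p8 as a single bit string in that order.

Place data bits at non-power-of-two positions: b3=0, b5=1, b6=1, b7=0, b9=1, b10=0, b11=0, b12=0, b13=1, b14=1, b15=0.
p1 = XOR of data positions {3,5,7,9,11,13,15} = 0⊕1⊕0⊕1⊕0⊕1⊕0 = 1
p2 = XOR of data positions {3,6,7,10,11,14,15} = 0⊕1⊕0⊕0⊕0⊕1⊕0 = 0
p4 = XOR of data positions {5,6,7,12,13,14,15} = 1⊕1⊕0⊕0⊕1⊕1⊕0 = 0
p8 = XOR of data positions {9,10,11,12,13,14,15} = 1⊕0⊕0⊕0⊕1⊕1⊕0 = 1
Parity bits p1,p2,p4,p8 = 1001

1001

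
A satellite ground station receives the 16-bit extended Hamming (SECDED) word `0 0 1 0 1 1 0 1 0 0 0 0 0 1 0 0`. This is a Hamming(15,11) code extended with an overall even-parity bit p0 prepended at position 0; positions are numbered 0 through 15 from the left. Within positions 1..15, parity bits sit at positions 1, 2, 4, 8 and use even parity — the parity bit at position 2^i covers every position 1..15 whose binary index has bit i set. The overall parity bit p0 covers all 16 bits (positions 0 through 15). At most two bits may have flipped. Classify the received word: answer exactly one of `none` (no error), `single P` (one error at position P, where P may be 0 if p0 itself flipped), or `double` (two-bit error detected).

single 9

s1: b1⊕b3⊕b5⊕b7⊕b9⊕b11⊕b13⊕b15 = 0⊕0⊕1⊕1⊕0⊕0⊕1⊕0 = 1
s2: b2⊕b3⊕b6⊕b7⊕b10⊕b11⊕b14⊕b15 = 1⊕0⊕0⊕1⊕0⊕0⊕0⊕0 = 0
s4: b4⊕b5⊕b6⊕b7⊕b12⊕b13⊕b14⊕b15 = 1⊕1⊕0⊕1⊕0⊕1⊕0⊕0 = 0
s8: b8⊕b9⊕b10⊕b11⊕b12⊕b13⊕b14⊕b15 = 0⊕0⊕0⊕0⊕0⊕1⊕0⊕0 = 1
Syndrome (s8...s1) = 1001 → position 9.
Overall parity (XOR of all 16 bits, including p0): 0⊕0⊕1⊕0⊕1⊕1⊕0⊕1⊕0⊕0⊕0⊕0⊕0⊕1⊕0⊕0 = 1
Overall=1, syndrome position=9 → single-bit error at position 9.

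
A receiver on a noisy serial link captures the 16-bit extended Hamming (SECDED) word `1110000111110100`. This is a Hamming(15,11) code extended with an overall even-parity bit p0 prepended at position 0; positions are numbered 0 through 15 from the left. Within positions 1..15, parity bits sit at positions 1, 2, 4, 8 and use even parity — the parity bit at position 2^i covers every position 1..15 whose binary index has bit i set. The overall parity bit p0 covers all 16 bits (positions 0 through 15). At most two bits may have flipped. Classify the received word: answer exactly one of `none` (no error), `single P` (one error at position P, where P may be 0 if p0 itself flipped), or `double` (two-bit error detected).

s1: b1⊕b3⊕b5⊕b7⊕b9⊕b11⊕b13⊕b15 = 1⊕0⊕0⊕1⊕1⊕1⊕1⊕0 = 1
s2: b2⊕b3⊕b6⊕b7⊕b10⊕b11⊕b14⊕b15 = 1⊕0⊕0⊕1⊕1⊕1⊕0⊕0 = 0
s4: b4⊕b5⊕b6⊕b7⊕b12⊕b13⊕b14⊕b15 = 0⊕0⊕0⊕1⊕0⊕1⊕0⊕0 = 0
s8: b8⊕b9⊕b10⊕b11⊕b12⊕b13⊕b14⊕b15 = 1⊕1⊕1⊕1⊕0⊕1⊕0⊕0 = 1
Syndrome (s8...s1) = 1001 → position 9.
Overall parity (XOR of all 16 bits, including p0): 1⊕1⊕1⊕0⊕0⊕0⊕0⊕1⊕1⊕1⊕1⊕1⊕0⊕1⊕0⊕0 = 1
Overall=1, syndrome position=9 → single-bit error at position 9.

single 9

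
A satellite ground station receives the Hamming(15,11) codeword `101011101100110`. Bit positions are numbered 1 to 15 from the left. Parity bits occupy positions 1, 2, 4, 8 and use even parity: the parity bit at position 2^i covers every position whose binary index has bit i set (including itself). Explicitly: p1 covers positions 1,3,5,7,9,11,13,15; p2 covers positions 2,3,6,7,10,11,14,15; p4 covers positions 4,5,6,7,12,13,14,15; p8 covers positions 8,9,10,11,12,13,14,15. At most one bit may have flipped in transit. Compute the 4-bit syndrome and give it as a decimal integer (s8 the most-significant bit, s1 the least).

6

s1: b1⊕b3⊕b5⊕b7⊕b9⊕b11⊕b13⊕b15 = 1⊕1⊕1⊕1⊕1⊕0⊕1⊕0 = 0
s2: b2⊕b3⊕b6⊕b7⊕b10⊕b11⊕b14⊕b15 = 0⊕1⊕1⊕1⊕1⊕0⊕1⊕0 = 1
s4: b4⊕b5⊕b6⊕b7⊕b12⊕b13⊕b14⊕b15 = 0⊕1⊕1⊕1⊕0⊕1⊕1⊕0 = 1
s8: b8⊕b9⊕b10⊕b11⊕b12⊕b13⊕b14⊕b15 = 0⊕1⊕1⊕0⊕0⊕1⊕1⊕0 = 0
Syndrome (s8...s1) = 0110 → position 6.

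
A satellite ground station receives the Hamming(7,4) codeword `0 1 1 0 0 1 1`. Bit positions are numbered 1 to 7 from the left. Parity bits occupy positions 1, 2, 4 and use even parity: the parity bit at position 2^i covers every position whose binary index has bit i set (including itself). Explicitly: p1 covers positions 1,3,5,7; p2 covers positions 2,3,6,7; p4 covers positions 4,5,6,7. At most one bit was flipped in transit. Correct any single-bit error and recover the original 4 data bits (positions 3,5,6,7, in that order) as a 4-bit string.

s1: b1⊕b3⊕b5⊕b7 = 0⊕1⊕0⊕1 = 0
s2: b2⊕b3⊕b6⊕b7 = 1⊕1⊕1⊕1 = 0
s4: b4⊕b5⊕b6⊕b7 = 0⊕0⊕1⊕1 = 0
Syndrome (s4...s1) = 000 → position 0 (no error).
No correction needed.
Data bits at positions 3,5,6,7: 1011

1011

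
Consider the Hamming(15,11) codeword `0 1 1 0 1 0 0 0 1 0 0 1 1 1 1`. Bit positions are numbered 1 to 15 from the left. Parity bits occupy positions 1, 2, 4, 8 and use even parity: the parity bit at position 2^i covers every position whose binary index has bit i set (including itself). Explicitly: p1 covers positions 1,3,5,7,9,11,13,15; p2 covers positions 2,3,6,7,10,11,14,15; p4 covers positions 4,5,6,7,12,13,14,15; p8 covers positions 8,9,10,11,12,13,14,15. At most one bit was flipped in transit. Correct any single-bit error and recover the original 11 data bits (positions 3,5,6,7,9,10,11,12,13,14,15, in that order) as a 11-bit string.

s1: b1⊕b3⊕b5⊕b7⊕b9⊕b11⊕b13⊕b15 = 0⊕1⊕1⊕0⊕1⊕0⊕1⊕1 = 1
s2: b2⊕b3⊕b6⊕b7⊕b10⊕b11⊕b14⊕b15 = 1⊕1⊕0⊕0⊕0⊕0⊕1⊕1 = 0
s4: b4⊕b5⊕b6⊕b7⊕b12⊕b13⊕b14⊕b15 = 0⊕1⊕0⊕0⊕1⊕1⊕1⊕1 = 1
s8: b8⊕b9⊕b10⊕b11⊕b12⊕b13⊕b14⊕b15 = 0⊕1⊕0⊕0⊕1⊕1⊕1⊕1 = 1
Syndrome (s8...s1) = 1101 → position 13.
Flip bit 13: corrected codeword = 011010001001011
Data bits at positions 3,5,6,7,9,10,11,12,13,14,15: 11001001011

11001001011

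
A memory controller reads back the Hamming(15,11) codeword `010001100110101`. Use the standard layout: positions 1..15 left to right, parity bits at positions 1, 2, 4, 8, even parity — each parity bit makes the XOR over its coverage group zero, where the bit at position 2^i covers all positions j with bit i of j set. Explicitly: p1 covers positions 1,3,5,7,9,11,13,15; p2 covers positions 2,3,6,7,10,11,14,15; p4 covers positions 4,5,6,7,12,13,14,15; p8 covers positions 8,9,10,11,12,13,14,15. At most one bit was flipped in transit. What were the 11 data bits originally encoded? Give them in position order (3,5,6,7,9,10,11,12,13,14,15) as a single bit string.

00110110101

s1: b1⊕b3⊕b5⊕b7⊕b9⊕b11⊕b13⊕b15 = 0⊕0⊕0⊕1⊕0⊕1⊕1⊕1 = 0
s2: b2⊕b3⊕b6⊕b7⊕b10⊕b11⊕b14⊕b15 = 1⊕0⊕1⊕1⊕1⊕1⊕0⊕1 = 0
s4: b4⊕b5⊕b6⊕b7⊕b12⊕b13⊕b14⊕b15 = 0⊕0⊕1⊕1⊕0⊕1⊕0⊕1 = 0
s8: b8⊕b9⊕b10⊕b11⊕b12⊕b13⊕b14⊕b15 = 0⊕0⊕1⊕1⊕0⊕1⊕0⊕1 = 0
Syndrome (s8...s1) = 0000 → position 0 (no error).
No correction needed.
Data bits at positions 3,5,6,7,9,10,11,12,13,14,15: 00110110101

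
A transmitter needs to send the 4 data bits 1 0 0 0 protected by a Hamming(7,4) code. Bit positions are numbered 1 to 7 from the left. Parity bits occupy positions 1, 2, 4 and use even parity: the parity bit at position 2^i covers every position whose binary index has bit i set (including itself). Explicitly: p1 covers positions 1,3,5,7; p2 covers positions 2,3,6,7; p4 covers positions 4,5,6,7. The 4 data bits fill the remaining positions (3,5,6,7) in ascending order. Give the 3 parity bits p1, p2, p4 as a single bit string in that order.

Place data bits at non-power-of-two positions: b3=1, b5=0, b6=0, b7=0.
p1 = XOR of data positions {3,5,7} = 1⊕0⊕0 = 1
p2 = XOR of data positions {3,6,7} = 1⊕0⊕0 = 1
p4 = XOR of data positions {5,6,7} = 0⊕0⊕0 = 0
Parity bits p1,p2,p4 = 110

110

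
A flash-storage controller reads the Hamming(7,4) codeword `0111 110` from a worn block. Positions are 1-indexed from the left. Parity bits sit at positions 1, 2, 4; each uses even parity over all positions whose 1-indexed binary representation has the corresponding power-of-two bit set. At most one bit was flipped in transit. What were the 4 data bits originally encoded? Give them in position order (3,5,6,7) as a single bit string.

s1: b1⊕b3⊕b5⊕b7 = 0⊕1⊕1⊕0 = 0
s2: b2⊕b3⊕b6⊕b7 = 1⊕1⊕1⊕0 = 1
s4: b4⊕b5⊕b6⊕b7 = 1⊕1⊕1⊕0 = 1
Syndrome (s4...s1) = 110 → position 6.
Flip bit 6: corrected codeword = 0111100
Data bits at positions 3,5,6,7: 1100

1100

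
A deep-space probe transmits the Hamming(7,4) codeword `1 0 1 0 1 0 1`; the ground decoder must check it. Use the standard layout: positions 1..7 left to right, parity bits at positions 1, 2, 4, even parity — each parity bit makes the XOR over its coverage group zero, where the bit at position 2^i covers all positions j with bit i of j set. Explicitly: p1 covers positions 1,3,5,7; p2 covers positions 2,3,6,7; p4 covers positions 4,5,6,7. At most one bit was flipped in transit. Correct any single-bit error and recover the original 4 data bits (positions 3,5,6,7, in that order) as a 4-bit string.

s1: b1⊕b3⊕b5⊕b7 = 1⊕1⊕1⊕1 = 0
s2: b2⊕b3⊕b6⊕b7 = 0⊕1⊕0⊕1 = 0
s4: b4⊕b5⊕b6⊕b7 = 0⊕1⊕0⊕1 = 0
Syndrome (s4...s1) = 000 → position 0 (no error).
No correction needed.
Data bits at positions 3,5,6,7: 1101

1101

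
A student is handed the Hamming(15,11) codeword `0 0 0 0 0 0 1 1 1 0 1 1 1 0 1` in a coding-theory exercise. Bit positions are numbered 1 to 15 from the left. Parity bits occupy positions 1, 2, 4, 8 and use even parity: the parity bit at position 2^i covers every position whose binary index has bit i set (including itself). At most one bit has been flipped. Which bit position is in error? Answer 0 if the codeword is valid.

3

s1: b1⊕b3⊕b5⊕b7⊕b9⊕b11⊕b13⊕b15 = 0⊕0⊕0⊕1⊕1⊕1⊕1⊕1 = 1
s2: b2⊕b3⊕b6⊕b7⊕b10⊕b11⊕b14⊕b15 = 0⊕0⊕0⊕1⊕0⊕1⊕0⊕1 = 1
s4: b4⊕b5⊕b6⊕b7⊕b12⊕b13⊕b14⊕b15 = 0⊕0⊕0⊕1⊕1⊕1⊕0⊕1 = 0
s8: b8⊕b9⊕b10⊕b11⊕b12⊕b13⊕b14⊕b15 = 1⊕1⊕0⊕1⊕1⊕1⊕0⊕1 = 0
Syndrome (s8...s1) = 0011 → position 3.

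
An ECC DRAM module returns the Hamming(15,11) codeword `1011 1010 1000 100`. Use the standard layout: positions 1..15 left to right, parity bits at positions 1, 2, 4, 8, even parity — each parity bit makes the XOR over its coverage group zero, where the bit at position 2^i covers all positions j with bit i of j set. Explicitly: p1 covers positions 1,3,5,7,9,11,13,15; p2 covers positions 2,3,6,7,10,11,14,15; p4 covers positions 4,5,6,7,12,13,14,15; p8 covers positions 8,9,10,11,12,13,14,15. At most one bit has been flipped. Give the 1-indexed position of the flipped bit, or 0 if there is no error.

0

s1: b1⊕b3⊕b5⊕b7⊕b9⊕b11⊕b13⊕b15 = 1⊕1⊕1⊕1⊕1⊕0⊕1⊕0 = 0
s2: b2⊕b3⊕b6⊕b7⊕b10⊕b11⊕b14⊕b15 = 0⊕1⊕0⊕1⊕0⊕0⊕0⊕0 = 0
s4: b4⊕b5⊕b6⊕b7⊕b12⊕b13⊕b14⊕b15 = 1⊕1⊕0⊕1⊕0⊕1⊕0⊕0 = 0
s8: b8⊕b9⊕b10⊕b11⊕b12⊕b13⊕b14⊕b15 = 0⊕1⊕0⊕0⊕0⊕1⊕0⊕0 = 0
Syndrome (s8...s1) = 0000 → position 0 (no error).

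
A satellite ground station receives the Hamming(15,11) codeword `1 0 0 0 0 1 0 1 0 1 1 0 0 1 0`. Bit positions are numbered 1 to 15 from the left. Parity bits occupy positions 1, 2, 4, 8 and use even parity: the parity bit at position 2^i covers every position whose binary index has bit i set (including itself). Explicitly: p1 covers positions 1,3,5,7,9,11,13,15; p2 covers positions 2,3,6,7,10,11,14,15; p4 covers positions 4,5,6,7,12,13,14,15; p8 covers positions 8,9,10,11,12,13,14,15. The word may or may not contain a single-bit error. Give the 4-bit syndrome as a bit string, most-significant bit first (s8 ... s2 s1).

s1: b1⊕b3⊕b5⊕b7⊕b9⊕b11⊕b13⊕b15 = 1⊕0⊕0⊕0⊕0⊕1⊕0⊕0 = 0
s2: b2⊕b3⊕b6⊕b7⊕b10⊕b11⊕b14⊕b15 = 0⊕0⊕1⊕0⊕1⊕1⊕1⊕0 = 0
s4: b4⊕b5⊕b6⊕b7⊕b12⊕b13⊕b14⊕b15 = 0⊕0⊕1⊕0⊕0⊕0⊕1⊕0 = 0
s8: b8⊕b9⊕b10⊕b11⊕b12⊕b13⊕b14⊕b15 = 1⊕0⊕1⊕1⊕0⊕0⊕1⊕0 = 0
Syndrome (s8...s1) = 0000 → position 0 (no error).

0000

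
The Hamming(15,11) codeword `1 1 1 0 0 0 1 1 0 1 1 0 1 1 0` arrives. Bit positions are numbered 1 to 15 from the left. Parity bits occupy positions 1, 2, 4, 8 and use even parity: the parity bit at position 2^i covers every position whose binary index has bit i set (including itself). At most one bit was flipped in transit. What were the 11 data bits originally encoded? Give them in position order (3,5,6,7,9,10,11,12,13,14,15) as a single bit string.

10010110010

s1: b1⊕b3⊕b5⊕b7⊕b9⊕b11⊕b13⊕b15 = 1⊕1⊕0⊕1⊕0⊕1⊕1⊕0 = 1
s2: b2⊕b3⊕b6⊕b7⊕b10⊕b11⊕b14⊕b15 = 1⊕1⊕0⊕1⊕1⊕1⊕1⊕0 = 0
s4: b4⊕b5⊕b6⊕b7⊕b12⊕b13⊕b14⊕b15 = 0⊕0⊕0⊕1⊕0⊕1⊕1⊕0 = 1
s8: b8⊕b9⊕b10⊕b11⊕b12⊕b13⊕b14⊕b15 = 1⊕0⊕1⊕1⊕0⊕1⊕1⊕0 = 1
Syndrome (s8...s1) = 1101 → position 13.
Flip bit 13: corrected codeword = 111000110110010
Data bits at positions 3,5,6,7,9,10,11,12,13,14,15: 10010110010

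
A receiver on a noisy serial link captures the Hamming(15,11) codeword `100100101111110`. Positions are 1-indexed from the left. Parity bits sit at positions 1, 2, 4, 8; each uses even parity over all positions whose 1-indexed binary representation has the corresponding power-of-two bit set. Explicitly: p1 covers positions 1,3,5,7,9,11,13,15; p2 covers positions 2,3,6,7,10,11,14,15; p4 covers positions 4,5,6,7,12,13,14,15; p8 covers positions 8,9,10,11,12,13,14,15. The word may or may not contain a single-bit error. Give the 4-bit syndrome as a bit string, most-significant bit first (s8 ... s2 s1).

s1: b1⊕b3⊕b5⊕b7⊕b9⊕b11⊕b13⊕b15 = 1⊕0⊕0⊕1⊕1⊕1⊕1⊕0 = 1
s2: b2⊕b3⊕b6⊕b7⊕b10⊕b11⊕b14⊕b15 = 0⊕0⊕0⊕1⊕1⊕1⊕1⊕0 = 0
s4: b4⊕b5⊕b6⊕b7⊕b12⊕b13⊕b14⊕b15 = 1⊕0⊕0⊕1⊕1⊕1⊕1⊕0 = 1
s8: b8⊕b9⊕b10⊕b11⊕b12⊕b13⊕b14⊕b15 = 0⊕1⊕1⊕1⊕1⊕1⊕1⊕0 = 0
Syndrome (s8...s1) = 0101 → position 5.

0101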